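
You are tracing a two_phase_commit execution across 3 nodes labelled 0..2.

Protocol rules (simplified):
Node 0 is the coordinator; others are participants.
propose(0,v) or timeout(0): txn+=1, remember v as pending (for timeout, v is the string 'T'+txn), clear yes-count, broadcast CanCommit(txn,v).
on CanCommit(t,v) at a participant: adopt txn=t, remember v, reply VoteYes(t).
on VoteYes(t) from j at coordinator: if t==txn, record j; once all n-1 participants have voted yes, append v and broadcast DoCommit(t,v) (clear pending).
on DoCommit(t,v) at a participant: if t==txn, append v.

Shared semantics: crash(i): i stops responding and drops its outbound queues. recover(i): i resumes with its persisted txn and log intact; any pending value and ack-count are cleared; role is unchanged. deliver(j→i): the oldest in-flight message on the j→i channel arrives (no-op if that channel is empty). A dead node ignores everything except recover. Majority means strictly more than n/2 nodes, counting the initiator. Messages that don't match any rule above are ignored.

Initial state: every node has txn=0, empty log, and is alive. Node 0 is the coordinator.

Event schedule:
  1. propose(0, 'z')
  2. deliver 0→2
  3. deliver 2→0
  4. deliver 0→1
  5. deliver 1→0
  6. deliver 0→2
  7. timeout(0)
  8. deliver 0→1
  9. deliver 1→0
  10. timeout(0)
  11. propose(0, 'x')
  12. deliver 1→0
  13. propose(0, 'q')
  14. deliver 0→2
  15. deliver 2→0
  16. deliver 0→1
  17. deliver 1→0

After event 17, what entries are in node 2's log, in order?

z

after 1 — propose(0,'z'): n0:coor/t1/[-]
after 2 — deliver 0→2: n2:part/t1/[-]
after 3 — deliver 2→0: ·
after 4 — deliver 0→1: n1:part/t1/[-]
after 5 — deliver 1→0: n0:coor/t1/[z]
after 6 — deliver 0→2: n2:part/t1/[z]
after 7 — timeout(0): n0:coor/t2/[z]
after 8 — deliver 0→1: n1:part/t1/[z]
after 9 — deliver 1→0: ·
after 10 — timeout(0): n0:coor/t3/[z]
after 11 — propose(0,'x'): n0:coor/t4/[z]
after 12 — deliver 1→0: ·
after 13 — propose(0,'q'): n0:coor/t5/[z]
after 14 — deliver 0→2: n2:part/t2/[z]
after 15 — deliver 2→0: ·
after 16 — deliver 0→1: n1:part/t2/[z]
after 17 — deliver 1→0: ·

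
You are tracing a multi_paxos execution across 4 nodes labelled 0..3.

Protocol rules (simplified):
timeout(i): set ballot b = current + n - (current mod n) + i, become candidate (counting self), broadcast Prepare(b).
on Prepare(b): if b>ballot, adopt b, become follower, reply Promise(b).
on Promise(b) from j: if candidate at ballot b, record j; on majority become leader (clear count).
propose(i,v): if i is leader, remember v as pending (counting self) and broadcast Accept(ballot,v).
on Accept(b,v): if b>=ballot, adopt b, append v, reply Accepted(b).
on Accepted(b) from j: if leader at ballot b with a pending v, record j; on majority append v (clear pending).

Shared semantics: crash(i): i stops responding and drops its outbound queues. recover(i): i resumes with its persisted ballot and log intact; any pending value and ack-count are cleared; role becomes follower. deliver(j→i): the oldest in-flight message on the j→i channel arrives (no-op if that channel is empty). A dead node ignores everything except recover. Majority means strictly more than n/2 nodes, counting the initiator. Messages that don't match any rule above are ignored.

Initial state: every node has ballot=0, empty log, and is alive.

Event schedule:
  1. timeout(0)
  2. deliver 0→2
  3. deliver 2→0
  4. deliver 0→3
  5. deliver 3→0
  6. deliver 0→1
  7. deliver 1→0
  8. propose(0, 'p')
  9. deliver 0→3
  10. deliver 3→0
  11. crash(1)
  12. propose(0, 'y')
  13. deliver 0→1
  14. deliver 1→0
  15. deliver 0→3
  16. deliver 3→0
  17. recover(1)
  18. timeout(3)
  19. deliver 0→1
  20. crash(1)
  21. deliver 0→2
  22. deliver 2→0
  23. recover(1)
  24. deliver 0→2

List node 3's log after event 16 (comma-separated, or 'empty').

after 1 — timeout(0): n0:cand/b4/[-]
after 2 — deliver 0→2: n2:foll/b4/[-]
after 3 — deliver 2→0: ·
after 4 — deliver 0→3: n3:foll/b4/[-]
after 5 — deliver 3→0: n0:lead/b4/[-]
after 6 — deliver 0→1: n1:foll/b4/[-]
after 7 — deliver 1→0: ·
after 8 — propose(0,'p'): ·
after 9 — deliver 0→3: n3:foll/b4/[p]
after 10 — deliver 3→0: ·
after 11 — crash(1): n1:✗foll/b4/[-]
after 12 — propose(0,'y'): ·
after 13 — deliver 0→1: ·
after 14 — deliver 1→0: ·
after 15 — deliver 0→3: n3:foll/b4/[p,y]
after 16 — deliver 3→0: ·

p,y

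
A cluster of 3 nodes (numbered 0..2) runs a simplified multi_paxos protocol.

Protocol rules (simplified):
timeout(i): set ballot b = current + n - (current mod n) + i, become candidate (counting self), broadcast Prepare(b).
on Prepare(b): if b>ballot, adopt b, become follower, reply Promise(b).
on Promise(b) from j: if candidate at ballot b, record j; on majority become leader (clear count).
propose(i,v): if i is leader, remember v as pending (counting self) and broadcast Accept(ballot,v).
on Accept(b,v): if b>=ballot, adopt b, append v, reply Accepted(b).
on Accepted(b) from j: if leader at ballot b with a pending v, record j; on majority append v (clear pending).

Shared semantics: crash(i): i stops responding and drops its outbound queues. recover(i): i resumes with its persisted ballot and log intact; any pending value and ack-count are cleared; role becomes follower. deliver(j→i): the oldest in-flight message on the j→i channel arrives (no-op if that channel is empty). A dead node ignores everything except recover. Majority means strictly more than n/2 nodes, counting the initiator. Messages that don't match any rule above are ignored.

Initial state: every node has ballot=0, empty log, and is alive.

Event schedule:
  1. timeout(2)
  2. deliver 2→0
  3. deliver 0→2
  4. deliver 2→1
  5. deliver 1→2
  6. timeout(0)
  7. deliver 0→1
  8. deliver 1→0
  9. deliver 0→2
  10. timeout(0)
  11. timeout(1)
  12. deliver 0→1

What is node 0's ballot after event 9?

6

step 1 timeout(2): 2={cand,b=5,log=-}
step 2 deliver 2→0: 0={foll,b=5,log=-}
step 3 deliver 0→2: 2={lead,b=5,log=-}
step 4 deliver 2→1: 1={foll,b=5,log=-}
step 5 deliver 1→2: —
step 6 timeout(0): 0={cand,b=6,log=-}
step 7 deliver 0→1: 1={foll,b=6,log=-}
step 8 deliver 1→0: 0={lead,b=6,log=-}
step 9 deliver 0→2: 2={foll,b=6,log=-}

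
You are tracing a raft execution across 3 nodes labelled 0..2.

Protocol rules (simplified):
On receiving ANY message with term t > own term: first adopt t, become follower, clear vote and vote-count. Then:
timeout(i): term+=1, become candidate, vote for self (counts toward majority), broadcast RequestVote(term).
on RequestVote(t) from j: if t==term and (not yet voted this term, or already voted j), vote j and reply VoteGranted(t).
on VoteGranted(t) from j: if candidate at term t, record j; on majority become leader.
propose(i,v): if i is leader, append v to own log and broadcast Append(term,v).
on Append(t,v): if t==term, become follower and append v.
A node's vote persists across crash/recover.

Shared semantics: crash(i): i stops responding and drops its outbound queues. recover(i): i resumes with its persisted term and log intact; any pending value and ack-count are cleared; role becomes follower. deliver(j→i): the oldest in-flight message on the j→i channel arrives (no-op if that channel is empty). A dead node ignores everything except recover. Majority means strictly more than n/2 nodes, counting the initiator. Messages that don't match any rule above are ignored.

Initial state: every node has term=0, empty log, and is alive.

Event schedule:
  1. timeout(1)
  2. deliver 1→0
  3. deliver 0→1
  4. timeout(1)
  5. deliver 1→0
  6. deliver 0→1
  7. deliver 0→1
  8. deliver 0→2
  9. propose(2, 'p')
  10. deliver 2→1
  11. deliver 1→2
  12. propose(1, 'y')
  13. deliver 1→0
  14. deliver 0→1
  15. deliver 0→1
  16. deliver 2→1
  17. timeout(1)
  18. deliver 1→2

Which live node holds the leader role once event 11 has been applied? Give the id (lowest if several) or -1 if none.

1

step 1 timeout(1): 1={cand,t=1,log=-}
step 2 deliver 1→0: 0={foll,t=1,log=-}
step 3 deliver 0→1: 1={lead,t=1,log=-}
step 4 timeout(1): 1={cand,t=2,log=-}
step 5 deliver 1→0: 0={foll,t=2,log=-}
step 6 deliver 0→1: 1={lead,t=2,log=-}
step 7 deliver 0→1: —
step 8 deliver 0→2: —
step 9 propose(2,'p'): —
step 10 deliver 2→1: —
step 11 deliver 1→2: 2={foll,t=1,log=-}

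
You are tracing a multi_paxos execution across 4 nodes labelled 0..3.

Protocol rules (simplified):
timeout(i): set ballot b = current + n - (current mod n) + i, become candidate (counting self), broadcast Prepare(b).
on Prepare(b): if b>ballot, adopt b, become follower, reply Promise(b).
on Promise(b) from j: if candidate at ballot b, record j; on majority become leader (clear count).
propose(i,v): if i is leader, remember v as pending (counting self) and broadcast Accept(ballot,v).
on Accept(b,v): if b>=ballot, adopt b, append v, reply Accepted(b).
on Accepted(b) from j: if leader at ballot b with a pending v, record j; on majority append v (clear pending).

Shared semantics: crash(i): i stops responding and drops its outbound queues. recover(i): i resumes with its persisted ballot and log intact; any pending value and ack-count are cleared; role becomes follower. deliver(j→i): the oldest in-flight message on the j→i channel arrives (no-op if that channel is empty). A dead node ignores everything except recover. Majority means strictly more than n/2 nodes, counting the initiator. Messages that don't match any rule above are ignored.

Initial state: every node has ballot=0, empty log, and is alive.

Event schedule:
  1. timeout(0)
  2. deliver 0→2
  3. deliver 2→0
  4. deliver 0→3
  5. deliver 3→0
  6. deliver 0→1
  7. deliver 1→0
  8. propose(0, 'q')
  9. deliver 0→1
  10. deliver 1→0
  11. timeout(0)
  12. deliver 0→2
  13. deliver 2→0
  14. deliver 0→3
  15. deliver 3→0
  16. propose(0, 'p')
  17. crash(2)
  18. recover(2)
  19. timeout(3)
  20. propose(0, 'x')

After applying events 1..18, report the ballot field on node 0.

1. timeout(0):  <0:cand b4 ->
2. deliver 0→2:  <2:foll b4 ->
3. deliver 2→0:  nop
4. deliver 0→3:  <3:foll b4 ->
5. deliver 3→0:  <0:lead b4 ->
6. deliver 0→1:  <1:foll b4 ->
7. deliver 1→0:  nop
8. propose(0,'q'):  nop
9. deliver 0→1:  <1:foll b4 q>
10. deliver 1→0:  nop
11. timeout(0):  <0:cand b8 ->
12. deliver 0→2:  <2:foll b4 q>
13. deliver 2→0:  nop
14. deliver 0→3:  <3:foll b4 q>
15. deliver 3→0:  nop
16. propose(0,'p'):  nop
17. crash(2):  <2:✗foll b4 q>
18. recover(2):  <2:foll b4 q>

8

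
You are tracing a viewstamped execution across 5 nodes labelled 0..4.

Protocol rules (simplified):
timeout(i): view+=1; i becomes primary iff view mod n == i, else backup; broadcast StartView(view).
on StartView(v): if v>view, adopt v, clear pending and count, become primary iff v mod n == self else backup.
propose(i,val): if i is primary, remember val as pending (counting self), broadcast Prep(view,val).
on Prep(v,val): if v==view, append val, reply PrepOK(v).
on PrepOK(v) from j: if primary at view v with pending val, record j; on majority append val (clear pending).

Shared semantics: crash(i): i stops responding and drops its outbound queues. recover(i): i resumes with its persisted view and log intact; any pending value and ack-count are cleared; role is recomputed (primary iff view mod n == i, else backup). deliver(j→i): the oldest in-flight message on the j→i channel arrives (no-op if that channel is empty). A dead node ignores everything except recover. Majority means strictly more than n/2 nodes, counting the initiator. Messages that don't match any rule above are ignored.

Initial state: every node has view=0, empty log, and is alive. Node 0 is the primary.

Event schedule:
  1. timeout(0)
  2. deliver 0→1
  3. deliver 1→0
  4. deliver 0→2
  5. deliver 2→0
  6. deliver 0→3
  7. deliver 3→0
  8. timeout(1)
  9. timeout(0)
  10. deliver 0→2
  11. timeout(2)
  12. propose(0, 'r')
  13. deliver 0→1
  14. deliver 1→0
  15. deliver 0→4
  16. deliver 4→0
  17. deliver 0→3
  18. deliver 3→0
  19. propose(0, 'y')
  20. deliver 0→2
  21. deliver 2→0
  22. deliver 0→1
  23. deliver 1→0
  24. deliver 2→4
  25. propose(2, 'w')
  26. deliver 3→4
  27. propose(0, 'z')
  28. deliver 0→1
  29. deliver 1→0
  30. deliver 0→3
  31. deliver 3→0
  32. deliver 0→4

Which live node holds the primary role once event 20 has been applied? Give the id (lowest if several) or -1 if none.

-1

after 1 — timeout(0): n0:back/v1/[-]
after 2 — deliver 0→1: n1:prim/v1/[-]
after 3 — deliver 1→0: ·
after 4 — deliver 0→2: n2:back/v1/[-]
after 5 — deliver 2→0: ·
after 6 — deliver 0→3: n3:back/v1/[-]
after 7 — deliver 3→0: ·
after 8 — timeout(1): n1:back/v2/[-]
after 9 — timeout(0): n0:back/v2/[-]
after 10 — deliver 0→2: n2:prim/v2/[-]
after 11 — timeout(2): n2:back/v3/[-]
after 12 — propose(0,'r'): ·
after 13 — deliver 0→1: ·
after 14 — deliver 1→0: ·
after 15 — deliver 0→4: n4:back/v1/[-]
after 16 — deliver 4→0: ·
after 17 — deliver 0→3: n3:back/v2/[-]
after 18 — deliver 3→0: ·
after 19 — propose(0,'y'): ·
after 20 — deliver 0→2: ·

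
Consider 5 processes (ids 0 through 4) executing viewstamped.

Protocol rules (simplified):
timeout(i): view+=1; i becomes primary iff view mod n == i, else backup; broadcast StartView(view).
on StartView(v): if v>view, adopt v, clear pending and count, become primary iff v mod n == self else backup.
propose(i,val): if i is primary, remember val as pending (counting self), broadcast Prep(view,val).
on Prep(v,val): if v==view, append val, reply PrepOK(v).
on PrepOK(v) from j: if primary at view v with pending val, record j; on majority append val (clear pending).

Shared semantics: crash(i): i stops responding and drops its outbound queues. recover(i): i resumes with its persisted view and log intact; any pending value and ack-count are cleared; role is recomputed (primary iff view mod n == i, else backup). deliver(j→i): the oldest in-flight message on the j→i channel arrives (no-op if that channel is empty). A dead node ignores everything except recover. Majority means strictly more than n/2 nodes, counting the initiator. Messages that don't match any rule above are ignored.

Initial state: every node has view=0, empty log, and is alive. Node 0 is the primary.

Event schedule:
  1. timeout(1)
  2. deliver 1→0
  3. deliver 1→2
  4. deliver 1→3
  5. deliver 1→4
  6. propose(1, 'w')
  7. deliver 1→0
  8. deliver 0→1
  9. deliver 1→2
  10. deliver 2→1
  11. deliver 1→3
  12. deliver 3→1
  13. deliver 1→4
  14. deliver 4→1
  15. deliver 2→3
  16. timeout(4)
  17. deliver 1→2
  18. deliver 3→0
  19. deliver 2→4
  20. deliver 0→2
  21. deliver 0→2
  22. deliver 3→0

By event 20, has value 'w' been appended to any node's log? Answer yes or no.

yes

e1 timeout(1): 1[prim,v=1,-]
e2 deliver 1→0: 0[back,v=1,-]
e3 deliver 1→2: 2[back,v=1,-]
e4 deliver 1→3: 3[back,v=1,-]
e5 deliver 1→4: 4[back,v=1,-]
e6 propose(1,'w'): ·
e7 deliver 1→0: 0[back,v=1,w]
e8 deliver 0→1: ·
e9 deliver 1→2: 2[back,v=1,w]
e10 deliver 2→1: 1[prim,v=1,w]
e11 deliver 1→3: 3[back,v=1,w]
e12 deliver 3→1: ·
e13 deliver 1→4: 4[back,v=1,w]
e14 deliver 4→1: ·
e15 deliver 2→3: ·
e16 timeout(4): 4[back,v=2,w]
e17 deliver 1→2: ·
e18 deliver 3→0: ·
e19 deliver 2→4: ·
e20 deliver 0→2: ·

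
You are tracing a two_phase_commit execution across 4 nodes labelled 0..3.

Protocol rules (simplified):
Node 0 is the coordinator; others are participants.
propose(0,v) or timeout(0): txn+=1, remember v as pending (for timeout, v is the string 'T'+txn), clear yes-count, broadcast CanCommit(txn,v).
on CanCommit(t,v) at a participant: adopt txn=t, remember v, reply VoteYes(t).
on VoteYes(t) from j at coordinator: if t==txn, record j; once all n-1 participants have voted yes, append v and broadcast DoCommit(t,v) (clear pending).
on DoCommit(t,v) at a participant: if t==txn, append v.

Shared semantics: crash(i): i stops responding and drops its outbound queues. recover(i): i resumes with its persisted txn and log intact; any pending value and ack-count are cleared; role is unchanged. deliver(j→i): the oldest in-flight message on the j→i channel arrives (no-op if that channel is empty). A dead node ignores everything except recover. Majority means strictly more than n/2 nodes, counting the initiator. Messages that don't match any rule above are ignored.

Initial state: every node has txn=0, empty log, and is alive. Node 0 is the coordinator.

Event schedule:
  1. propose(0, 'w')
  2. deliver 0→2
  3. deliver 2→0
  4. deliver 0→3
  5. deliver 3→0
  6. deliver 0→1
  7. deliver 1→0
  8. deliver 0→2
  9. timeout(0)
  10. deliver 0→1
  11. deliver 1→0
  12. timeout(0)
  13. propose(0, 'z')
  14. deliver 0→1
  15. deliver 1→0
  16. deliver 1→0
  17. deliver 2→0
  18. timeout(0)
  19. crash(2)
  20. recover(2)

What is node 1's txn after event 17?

e1 propose(0,'w'): 0[coor,t=1,-]
e2 deliver 0→2: 2[part,t=1,-]
e3 deliver 2→0: ·
e4 deliver 0→3: 3[part,t=1,-]
e5 deliver 3→0: ·
e6 deliver 0→1: 1[part,t=1,-]
e7 deliver 1→0: 0[coor,t=1,w]
e8 deliver 0→2: 2[part,t=1,w]
e9 timeout(0): 0[coor,t=2,w]
e10 deliver 0→1: 1[part,t=1,w]
e11 deliver 1→0: ·
e12 timeout(0): 0[coor,t=3,w]
e13 propose(0,'z'): 0[coor,t=4,w]
e14 deliver 0→1: 1[part,t=2,w]
e15 deliver 1→0: ·
e16 deliver 1→0: ·
e17 deliver 2→0: ·

2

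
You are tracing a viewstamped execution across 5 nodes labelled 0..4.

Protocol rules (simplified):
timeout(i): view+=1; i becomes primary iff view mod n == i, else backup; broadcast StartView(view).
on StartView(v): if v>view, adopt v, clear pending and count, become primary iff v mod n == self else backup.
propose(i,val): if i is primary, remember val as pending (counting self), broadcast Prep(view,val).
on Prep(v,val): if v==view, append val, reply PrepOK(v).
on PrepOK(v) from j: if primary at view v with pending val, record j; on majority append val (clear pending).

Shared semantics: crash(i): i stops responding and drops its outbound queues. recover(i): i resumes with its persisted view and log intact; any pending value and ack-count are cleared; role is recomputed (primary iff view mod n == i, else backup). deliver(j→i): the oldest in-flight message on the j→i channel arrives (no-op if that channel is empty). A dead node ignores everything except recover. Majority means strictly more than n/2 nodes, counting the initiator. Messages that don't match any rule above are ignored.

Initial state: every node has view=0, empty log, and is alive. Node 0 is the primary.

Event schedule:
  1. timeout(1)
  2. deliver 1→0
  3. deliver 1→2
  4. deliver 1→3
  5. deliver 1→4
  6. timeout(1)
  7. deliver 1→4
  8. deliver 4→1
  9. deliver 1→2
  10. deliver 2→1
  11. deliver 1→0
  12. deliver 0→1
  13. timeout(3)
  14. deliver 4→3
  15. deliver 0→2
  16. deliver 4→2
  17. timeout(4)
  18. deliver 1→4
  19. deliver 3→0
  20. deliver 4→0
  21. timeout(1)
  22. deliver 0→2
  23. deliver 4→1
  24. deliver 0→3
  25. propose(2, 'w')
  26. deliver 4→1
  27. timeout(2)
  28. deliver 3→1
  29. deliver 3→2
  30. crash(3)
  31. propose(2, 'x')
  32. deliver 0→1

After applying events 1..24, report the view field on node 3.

2

step 1 timeout(1): 1={prim,v=1,log=-}
step 2 deliver 1→0: 0={back,v=1,log=-}
step 3 deliver 1→2: 2={back,v=1,log=-}
step 4 deliver 1→3: 3={back,v=1,log=-}
step 5 deliver 1→4: 4={back,v=1,log=-}
step 6 timeout(1): 1={back,v=2,log=-}
step 7 deliver 1→4: 4={back,v=2,log=-}
step 8 deliver 4→1: —
step 9 deliver 1→2: 2={prim,v=2,log=-}
step 10 deliver 2→1: —
step 11 deliver 1→0: 0={back,v=2,log=-}
step 12 deliver 0→1: —
step 13 timeout(3): 3={back,v=2,log=-}
step 14 deliver 4→3: —
step 15 deliver 0→2: —
step 16 deliver 4→2: —
step 17 timeout(4): 4={back,v=3,log=-}
step 18 deliver 1→4: —
step 19 deliver 3→0: —
step 20 deliver 4→0: 0={back,v=3,log=-}
step 21 timeout(1): 1={back,v=3,log=-}
step 22 deliver 0→2: —
step 23 deliver 4→1: —
step 24 deliver 0→3: —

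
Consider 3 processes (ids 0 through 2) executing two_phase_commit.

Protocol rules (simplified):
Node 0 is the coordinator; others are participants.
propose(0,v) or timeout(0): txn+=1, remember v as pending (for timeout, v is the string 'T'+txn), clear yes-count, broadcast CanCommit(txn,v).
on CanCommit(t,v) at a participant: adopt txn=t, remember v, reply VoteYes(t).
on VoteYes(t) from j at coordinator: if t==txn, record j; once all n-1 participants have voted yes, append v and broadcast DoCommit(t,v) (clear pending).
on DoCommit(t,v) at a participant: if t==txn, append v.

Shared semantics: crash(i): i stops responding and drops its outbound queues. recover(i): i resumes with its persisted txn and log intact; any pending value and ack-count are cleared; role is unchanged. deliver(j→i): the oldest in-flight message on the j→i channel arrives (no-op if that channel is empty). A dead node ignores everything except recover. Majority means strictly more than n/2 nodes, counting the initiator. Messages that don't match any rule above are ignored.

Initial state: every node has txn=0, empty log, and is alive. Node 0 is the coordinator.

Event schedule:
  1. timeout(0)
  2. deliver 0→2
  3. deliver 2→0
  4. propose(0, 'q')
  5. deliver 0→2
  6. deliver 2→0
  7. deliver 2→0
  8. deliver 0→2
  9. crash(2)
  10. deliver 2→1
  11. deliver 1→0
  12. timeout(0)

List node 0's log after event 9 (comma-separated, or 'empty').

empty

e1 timeout(0): 0[coor,t=1,-]
e2 deliver 0→2: 2[part,t=1,-]
e3 deliver 2→0: ·
e4 propose(0,'q'): 0[coor,t=2,-]
e5 deliver 0→2: 2[part,t=2,-]
e6 deliver 2→0: ·
e7 deliver 2→0: ·
e8 deliver 0→2: ·
e9 crash(2): 2[✗part,t=2,-]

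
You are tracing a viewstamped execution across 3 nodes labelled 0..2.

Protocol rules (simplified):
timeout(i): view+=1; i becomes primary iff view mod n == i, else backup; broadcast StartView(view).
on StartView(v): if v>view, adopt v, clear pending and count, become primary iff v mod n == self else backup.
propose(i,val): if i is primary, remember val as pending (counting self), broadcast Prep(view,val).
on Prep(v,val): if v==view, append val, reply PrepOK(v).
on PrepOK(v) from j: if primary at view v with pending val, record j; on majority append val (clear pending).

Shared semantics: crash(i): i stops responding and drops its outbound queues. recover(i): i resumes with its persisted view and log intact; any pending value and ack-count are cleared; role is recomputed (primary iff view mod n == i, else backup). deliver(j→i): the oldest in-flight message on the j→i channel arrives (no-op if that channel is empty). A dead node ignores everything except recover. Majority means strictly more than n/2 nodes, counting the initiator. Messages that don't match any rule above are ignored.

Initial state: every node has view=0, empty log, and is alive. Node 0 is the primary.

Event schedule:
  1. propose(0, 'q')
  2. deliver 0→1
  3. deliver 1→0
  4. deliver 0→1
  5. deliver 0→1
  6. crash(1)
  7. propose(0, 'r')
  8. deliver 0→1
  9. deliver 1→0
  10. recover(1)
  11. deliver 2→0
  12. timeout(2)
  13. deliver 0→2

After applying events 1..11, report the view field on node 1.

0

[1] propose(0,'q') → ∅
[2] deliver 0→1 → N1(back v0 [q])
[3] deliver 1→0 → N0(prim v0 [q])
[4] deliver 0→1 → ∅
[5] deliver 0→1 → ∅
[6] crash(1) → N1(✗back v0 [q])
[7] propose(0,'r') → ∅
[8] deliver 0→1 → ∅
[9] deliver 1→0 → ∅
[10] recover(1) → N1(back v0 [q])
[11] deliver 2→0 → ∅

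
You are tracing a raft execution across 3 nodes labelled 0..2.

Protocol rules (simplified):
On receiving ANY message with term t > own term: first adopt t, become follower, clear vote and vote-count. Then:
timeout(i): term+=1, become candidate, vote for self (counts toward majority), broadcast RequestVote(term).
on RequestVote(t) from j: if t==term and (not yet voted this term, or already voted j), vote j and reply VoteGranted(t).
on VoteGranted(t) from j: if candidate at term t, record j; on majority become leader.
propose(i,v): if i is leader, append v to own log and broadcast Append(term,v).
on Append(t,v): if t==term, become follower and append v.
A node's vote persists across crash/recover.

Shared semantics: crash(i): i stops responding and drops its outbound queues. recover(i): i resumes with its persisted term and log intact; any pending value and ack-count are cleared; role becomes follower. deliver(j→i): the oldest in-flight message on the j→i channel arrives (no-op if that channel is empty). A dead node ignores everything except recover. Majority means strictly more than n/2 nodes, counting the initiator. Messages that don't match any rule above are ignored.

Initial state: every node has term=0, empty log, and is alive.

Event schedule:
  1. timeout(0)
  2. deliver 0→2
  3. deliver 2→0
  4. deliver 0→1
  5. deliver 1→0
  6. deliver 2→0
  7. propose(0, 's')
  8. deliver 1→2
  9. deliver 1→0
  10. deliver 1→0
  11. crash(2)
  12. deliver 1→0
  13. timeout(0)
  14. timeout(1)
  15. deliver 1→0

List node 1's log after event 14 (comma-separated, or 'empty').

empty

[1] timeout(0) → N0(cand t1 [-])
[2] deliver 0→2 → N2(foll t1 [-])
[3] deliver 2→0 → N0(lead t1 [-])
[4] deliver 0→1 → N1(foll t1 [-])
[5] deliver 1→0 → ∅
[6] deliver 2→0 → ∅
[7] propose(0,'s') → N0(lead t1 [s])
[8] deliver 1→2 → ∅
[9] deliver 1→0 → ∅
[10] deliver 1→0 → ∅
[11] crash(2) → N2(✗foll t1 [-])
[12] deliver 1→0 → ∅
[13] timeout(0) → N0(cand t2 [s])
[14] timeout(1) → N1(cand t2 [-])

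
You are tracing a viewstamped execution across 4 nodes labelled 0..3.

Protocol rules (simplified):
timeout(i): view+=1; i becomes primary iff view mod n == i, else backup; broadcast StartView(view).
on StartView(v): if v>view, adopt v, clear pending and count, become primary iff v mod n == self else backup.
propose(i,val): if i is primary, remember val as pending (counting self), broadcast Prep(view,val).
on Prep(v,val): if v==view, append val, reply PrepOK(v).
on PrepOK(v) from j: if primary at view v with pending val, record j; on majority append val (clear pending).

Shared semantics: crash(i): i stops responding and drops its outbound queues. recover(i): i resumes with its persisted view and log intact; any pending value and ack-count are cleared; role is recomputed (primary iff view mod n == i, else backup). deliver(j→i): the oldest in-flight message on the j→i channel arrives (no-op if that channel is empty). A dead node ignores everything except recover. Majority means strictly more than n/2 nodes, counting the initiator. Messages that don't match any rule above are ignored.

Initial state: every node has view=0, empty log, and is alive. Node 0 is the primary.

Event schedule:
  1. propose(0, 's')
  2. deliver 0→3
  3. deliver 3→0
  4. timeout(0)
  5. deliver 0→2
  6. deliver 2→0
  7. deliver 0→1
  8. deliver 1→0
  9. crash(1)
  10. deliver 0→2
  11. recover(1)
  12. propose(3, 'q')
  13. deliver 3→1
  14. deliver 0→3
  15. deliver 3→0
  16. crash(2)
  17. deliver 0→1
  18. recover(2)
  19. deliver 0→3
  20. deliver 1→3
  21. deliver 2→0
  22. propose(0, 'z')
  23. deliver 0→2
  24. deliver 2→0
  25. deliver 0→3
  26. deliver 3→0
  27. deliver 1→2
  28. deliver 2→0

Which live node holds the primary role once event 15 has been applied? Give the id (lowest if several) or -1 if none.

-1

e1 propose(0,'s'): ·
e2 deliver 0→3: 3[back,v=0,s]
e3 deliver 3→0: ·
e4 timeout(0): 0[back,v=1,-]
e5 deliver 0→2: 2[back,v=0,s]
e6 deliver 2→0: ·
e7 deliver 0→1: 1[back,v=0,s]
e8 deliver 1→0: ·
e9 crash(1): 1[✗back,v=0,s]
e10 deliver 0→2: 2[back,v=1,s]
e11 recover(1): 1[back,v=0,s]
e12 propose(3,'q'): ·
e13 deliver 3→1: ·
e14 deliver 0→3: 3[back,v=1,s]
e15 deliver 3→0: ·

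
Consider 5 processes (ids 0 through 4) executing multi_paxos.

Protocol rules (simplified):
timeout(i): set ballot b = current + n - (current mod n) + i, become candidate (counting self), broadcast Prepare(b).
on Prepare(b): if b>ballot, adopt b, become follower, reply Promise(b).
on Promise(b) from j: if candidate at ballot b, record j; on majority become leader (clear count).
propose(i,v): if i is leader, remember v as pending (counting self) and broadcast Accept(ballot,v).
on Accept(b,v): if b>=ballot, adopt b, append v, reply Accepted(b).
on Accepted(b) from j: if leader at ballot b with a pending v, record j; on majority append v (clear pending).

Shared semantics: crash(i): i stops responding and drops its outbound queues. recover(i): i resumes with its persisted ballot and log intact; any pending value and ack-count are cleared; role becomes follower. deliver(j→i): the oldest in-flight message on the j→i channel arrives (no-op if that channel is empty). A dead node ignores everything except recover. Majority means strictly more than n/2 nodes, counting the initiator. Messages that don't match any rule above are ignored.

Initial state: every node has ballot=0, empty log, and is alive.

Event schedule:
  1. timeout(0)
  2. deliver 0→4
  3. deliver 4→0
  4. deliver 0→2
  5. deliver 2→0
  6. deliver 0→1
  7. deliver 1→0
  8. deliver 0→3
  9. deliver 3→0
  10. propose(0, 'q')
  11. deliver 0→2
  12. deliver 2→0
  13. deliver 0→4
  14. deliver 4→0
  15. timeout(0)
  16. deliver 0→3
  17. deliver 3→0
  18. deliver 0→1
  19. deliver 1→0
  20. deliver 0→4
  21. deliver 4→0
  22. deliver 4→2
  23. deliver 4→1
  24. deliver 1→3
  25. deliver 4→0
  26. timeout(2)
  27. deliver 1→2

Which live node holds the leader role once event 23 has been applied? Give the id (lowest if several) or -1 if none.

-1

1. timeout(0):  <0:cand b5 ->
2. deliver 0→4:  <4:foll b5 ->
3. deliver 4→0:  nop
4. deliver 0→2:  <2:foll b5 ->
5. deliver 2→0:  <0:lead b5 ->
6. deliver 0→1:  <1:foll b5 ->
7. deliver 1→0:  nop
8. deliver 0→3:  <3:foll b5 ->
9. deliver 3→0:  nop
10. propose(0,'q'):  nop
11. deliver 0→2:  <2:foll b5 q>
12. deliver 2→0:  nop
13. deliver 0→4:  <4:foll b5 q>
14. deliver 4→0:  <0:lead b5 q>
15. timeout(0):  <0:cand b10 q>
16. deliver 0→3:  <3:foll b5 q>
17. deliver 3→0:  nop
18. deliver 0→1:  <1:foll b5 q>
19. deliver 1→0:  nop
20. deliver 0→4:  <4:foll b10 q>
21. deliver 4→0:  nop
22. deliver 4→2:  nop
23. deliver 4→1:  nop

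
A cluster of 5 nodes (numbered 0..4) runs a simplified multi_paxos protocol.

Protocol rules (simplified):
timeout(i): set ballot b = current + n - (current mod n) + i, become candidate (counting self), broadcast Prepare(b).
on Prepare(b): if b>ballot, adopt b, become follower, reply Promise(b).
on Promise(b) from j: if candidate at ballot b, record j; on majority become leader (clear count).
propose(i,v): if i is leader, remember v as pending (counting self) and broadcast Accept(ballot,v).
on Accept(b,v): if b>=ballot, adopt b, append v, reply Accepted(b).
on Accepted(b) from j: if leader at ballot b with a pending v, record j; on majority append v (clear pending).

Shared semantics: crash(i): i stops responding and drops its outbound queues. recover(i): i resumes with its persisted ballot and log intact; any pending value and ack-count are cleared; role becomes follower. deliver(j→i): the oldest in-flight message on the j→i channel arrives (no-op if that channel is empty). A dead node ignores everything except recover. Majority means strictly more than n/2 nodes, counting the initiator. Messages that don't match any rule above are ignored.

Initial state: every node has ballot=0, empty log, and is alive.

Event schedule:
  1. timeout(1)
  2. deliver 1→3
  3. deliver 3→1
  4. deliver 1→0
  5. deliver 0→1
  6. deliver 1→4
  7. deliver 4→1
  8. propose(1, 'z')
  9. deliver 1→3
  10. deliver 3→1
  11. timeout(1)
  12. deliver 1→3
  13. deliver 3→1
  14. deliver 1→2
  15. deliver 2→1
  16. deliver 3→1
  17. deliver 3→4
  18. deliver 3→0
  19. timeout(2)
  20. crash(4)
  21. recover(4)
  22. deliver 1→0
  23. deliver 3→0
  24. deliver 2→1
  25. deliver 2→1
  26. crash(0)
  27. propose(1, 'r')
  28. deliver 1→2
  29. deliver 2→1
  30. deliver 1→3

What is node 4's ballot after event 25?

6

e1 timeout(1): 1[cand,b=6,-]
e2 deliver 1→3: 3[foll,b=6,-]
e3 deliver 3→1: ·
e4 deliver 1→0: 0[foll,b=6,-]
e5 deliver 0→1: 1[lead,b=6,-]
e6 deliver 1→4: 4[foll,b=6,-]
e7 deliver 4→1: ·
e8 propose(1,'z'): ·
e9 deliver 1→3: 3[foll,b=6,z]
e10 deliver 3→1: ·
e11 timeout(1): 1[cand,b=11,-]
e12 deliver 1→3: 3[foll,b=11,z]
e13 deliver 3→1: ·
e14 deliver 1→2: 2[foll,b=6,-]
e15 deliver 2→1: ·
e16 deliver 3→1: ·
e17 deliver 3→4: ·
e18 deliver 3→0: ·
e19 timeout(2): 2[cand,b=12,-]
e20 crash(4): 4[✗foll,b=6,-]
e21 recover(4): 4[foll,b=6,-]
e22 deliver 1→0: 0[foll,b=6,z]
e23 deliver 3→0: ·
e24 deliver 2→1: 1[foll,b=12,-]
e25 deliver 2→1: ·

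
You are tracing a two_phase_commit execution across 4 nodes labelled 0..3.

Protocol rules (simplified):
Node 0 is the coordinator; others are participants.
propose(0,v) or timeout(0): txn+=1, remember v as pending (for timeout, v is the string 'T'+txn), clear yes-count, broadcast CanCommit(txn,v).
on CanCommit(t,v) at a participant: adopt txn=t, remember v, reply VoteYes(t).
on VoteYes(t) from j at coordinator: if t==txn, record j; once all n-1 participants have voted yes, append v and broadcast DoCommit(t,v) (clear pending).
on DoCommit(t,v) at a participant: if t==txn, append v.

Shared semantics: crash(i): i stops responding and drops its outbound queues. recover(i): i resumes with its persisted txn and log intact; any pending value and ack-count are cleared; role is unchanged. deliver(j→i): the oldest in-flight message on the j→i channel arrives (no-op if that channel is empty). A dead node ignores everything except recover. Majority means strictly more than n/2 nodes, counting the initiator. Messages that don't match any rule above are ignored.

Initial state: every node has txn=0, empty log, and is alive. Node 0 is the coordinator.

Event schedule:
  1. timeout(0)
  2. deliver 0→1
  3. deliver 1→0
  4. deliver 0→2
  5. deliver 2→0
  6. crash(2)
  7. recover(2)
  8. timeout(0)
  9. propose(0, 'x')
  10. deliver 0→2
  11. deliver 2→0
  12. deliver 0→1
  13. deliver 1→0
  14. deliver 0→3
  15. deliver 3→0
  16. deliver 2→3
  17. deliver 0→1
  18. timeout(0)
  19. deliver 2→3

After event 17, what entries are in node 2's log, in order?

empty

e1 timeout(0): 0[coor,t=1,-]
e2 deliver 0→1: 1[part,t=1,-]
e3 deliver 1→0: ·
e4 deliver 0→2: 2[part,t=1,-]
e5 deliver 2→0: ·
e6 crash(2): 2[✗part,t=1,-]
e7 recover(2): 2[part,t=1,-]
e8 timeout(0): 0[coor,t=2,-]
e9 propose(0,'x'): 0[coor,t=3,-]
e10 deliver 0→2: 2[part,t=2,-]
e11 deliver 2→0: ·
e12 deliver 0→1: 1[part,t=2,-]
e13 deliver 1→0: ·
e14 deliver 0→3: 3[part,t=1,-]
e15 deliver 3→0: ·
e16 deliver 2→3: ·
e17 deliver 0→1: 1[part,t=3,-]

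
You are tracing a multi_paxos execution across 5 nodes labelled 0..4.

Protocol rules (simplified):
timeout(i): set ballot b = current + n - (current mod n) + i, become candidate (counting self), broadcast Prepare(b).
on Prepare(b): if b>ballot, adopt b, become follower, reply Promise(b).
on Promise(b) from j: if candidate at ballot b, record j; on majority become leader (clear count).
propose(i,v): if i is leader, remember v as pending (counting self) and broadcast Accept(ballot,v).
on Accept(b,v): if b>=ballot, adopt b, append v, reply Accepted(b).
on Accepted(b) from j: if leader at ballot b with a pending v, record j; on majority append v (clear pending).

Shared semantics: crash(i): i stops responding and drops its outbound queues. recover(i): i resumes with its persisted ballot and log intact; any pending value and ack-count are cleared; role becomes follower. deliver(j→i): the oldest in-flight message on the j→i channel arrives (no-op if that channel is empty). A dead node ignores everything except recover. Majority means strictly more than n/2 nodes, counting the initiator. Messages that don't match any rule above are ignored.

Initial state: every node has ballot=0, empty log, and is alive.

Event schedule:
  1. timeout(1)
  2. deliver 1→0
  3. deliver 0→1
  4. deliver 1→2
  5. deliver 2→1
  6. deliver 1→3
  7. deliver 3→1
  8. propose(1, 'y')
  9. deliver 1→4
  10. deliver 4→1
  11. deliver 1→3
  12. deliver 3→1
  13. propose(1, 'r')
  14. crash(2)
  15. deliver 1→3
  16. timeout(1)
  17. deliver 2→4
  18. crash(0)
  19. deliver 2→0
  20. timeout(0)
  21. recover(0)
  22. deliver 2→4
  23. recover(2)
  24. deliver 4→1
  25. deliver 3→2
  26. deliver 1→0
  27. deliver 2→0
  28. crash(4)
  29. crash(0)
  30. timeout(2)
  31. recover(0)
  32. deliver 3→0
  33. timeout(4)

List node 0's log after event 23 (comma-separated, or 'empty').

1. timeout(1):  <1:cand b6 ->
2. deliver 1→0:  <0:foll b6 ->
3. deliver 0→1:  nop
4. deliver 1→2:  <2:foll b6 ->
5. deliver 2→1:  <1:lead b6 ->
6. deliver 1→3:  <3:foll b6 ->
7. deliver 3→1:  nop
8. propose(1,'y'):  nop
9. deliver 1→4:  <4:foll b6 ->
10. deliver 4→1:  nop
11. deliver 1→3:  <3:foll b6 y>
12. deliver 3→1:  nop
13. propose(1,'r'):  nop
14. crash(2):  <2:✗foll b6 ->
15. deliver 1→3:  <3:foll b6 y,r>
16. timeout(1):  <1:cand b11 ->
17. deliver 2→4:  nop
18. crash(0):  <0:✗foll b6 ->
19. deliver 2→0:  nop
20. timeout(0):  nop
21. recover(0):  <0:foll b6 ->
22. deliver 2→4:  nop
23. recover(2):  <2:foll b6 ->

empty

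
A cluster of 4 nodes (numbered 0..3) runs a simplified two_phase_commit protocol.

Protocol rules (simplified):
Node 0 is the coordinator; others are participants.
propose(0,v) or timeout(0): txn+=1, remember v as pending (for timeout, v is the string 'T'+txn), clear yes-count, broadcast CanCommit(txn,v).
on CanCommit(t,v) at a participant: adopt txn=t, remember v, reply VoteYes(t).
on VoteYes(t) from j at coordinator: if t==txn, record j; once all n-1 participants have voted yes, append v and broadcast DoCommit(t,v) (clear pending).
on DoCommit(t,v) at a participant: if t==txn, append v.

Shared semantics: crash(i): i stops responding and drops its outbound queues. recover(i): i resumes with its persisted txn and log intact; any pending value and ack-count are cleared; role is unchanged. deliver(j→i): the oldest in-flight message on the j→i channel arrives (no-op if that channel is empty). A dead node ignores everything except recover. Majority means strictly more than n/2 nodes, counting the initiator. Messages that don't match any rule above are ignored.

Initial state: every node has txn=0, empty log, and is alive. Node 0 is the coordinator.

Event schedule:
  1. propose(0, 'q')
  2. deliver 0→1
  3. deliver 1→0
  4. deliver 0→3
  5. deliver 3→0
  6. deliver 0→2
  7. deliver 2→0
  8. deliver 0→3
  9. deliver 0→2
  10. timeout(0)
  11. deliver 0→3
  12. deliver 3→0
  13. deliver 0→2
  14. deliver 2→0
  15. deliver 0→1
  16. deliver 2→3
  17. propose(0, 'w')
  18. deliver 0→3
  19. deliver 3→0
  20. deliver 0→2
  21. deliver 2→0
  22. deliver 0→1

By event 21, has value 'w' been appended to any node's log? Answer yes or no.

no

after 1 — propose(0,'q'): n0:coor/t1/[-]
after 2 — deliver 0→1: n1:part/t1/[-]
after 3 — deliver 1→0: ·
after 4 — deliver 0→3: n3:part/t1/[-]
after 5 — deliver 3→0: ·
after 6 — deliver 0→2: n2:part/t1/[-]
after 7 — deliver 2→0: n0:coor/t1/[q]
after 8 — deliver 0→3: n3:part/t1/[q]
after 9 — deliver 0→2: n2:part/t1/[q]
after 10 — timeout(0): n0:coor/t2/[q]
after 11 — deliver 0→3: n3:part/t2/[q]
after 12 — deliver 3→0: ·
after 13 — deliver 0→2: n2:part/t2/[q]
after 14 — deliver 2→0: ·
after 15 — deliver 0→1: n1:part/t1/[q]
after 16 — deliver 2→3: ·
after 17 — propose(0,'w'): n0:coor/t3/[q]
after 18 — deliver 0→3: n3:part/t3/[q]
after 19 — deliver 3→0: ·
after 20 — deliver 0→2: n2:part/t3/[q]
after 21 — deliver 2→0: ·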